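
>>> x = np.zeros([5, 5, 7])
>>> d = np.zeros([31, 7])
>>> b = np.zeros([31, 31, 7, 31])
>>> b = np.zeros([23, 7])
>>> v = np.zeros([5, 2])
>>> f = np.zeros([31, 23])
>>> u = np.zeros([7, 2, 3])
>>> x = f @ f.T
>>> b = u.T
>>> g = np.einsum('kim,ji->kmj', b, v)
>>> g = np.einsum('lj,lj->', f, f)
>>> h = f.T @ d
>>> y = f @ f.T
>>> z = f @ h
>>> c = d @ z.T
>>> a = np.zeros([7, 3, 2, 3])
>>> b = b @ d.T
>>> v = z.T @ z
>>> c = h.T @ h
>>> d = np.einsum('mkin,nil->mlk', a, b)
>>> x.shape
(31, 31)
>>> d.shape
(7, 31, 3)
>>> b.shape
(3, 2, 31)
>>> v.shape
(7, 7)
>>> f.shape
(31, 23)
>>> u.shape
(7, 2, 3)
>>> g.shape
()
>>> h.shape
(23, 7)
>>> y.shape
(31, 31)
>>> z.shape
(31, 7)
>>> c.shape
(7, 7)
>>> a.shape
(7, 3, 2, 3)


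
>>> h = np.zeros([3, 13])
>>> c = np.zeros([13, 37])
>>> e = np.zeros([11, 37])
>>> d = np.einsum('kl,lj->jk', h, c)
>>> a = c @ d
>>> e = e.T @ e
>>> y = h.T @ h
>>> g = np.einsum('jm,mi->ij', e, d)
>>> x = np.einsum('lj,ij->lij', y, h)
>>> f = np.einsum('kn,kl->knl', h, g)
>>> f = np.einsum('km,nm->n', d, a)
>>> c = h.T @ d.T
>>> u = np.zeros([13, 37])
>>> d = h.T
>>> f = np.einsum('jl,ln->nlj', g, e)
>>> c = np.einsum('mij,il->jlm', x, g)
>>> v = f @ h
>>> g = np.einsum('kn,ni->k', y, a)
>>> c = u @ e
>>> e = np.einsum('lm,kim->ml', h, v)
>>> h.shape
(3, 13)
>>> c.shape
(13, 37)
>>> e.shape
(13, 3)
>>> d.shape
(13, 3)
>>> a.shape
(13, 3)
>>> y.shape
(13, 13)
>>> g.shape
(13,)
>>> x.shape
(13, 3, 13)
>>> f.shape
(37, 37, 3)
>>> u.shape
(13, 37)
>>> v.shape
(37, 37, 13)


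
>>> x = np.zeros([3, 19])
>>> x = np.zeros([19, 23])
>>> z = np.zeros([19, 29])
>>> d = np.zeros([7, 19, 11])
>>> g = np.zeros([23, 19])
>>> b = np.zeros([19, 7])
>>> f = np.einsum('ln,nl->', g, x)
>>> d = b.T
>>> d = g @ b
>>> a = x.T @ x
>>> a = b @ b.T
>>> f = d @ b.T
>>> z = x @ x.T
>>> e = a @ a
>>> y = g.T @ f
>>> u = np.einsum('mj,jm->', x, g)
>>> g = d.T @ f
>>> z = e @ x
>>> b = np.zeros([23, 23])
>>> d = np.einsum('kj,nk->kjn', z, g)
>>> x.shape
(19, 23)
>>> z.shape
(19, 23)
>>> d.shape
(19, 23, 7)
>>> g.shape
(7, 19)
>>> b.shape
(23, 23)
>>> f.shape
(23, 19)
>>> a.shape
(19, 19)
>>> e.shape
(19, 19)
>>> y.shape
(19, 19)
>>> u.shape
()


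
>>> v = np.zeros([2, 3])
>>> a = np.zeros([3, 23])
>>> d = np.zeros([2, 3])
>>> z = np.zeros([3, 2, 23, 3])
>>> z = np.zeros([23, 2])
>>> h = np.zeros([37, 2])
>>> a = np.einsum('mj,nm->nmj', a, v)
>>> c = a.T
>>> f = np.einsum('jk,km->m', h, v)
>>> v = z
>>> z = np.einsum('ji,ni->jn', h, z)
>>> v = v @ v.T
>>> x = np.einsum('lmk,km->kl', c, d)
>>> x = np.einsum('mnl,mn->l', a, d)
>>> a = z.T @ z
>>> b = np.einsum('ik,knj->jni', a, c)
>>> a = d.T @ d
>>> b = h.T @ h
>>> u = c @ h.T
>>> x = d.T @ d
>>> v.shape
(23, 23)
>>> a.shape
(3, 3)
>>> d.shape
(2, 3)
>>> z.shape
(37, 23)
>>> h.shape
(37, 2)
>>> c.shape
(23, 3, 2)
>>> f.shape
(3,)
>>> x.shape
(3, 3)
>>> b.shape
(2, 2)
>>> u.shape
(23, 3, 37)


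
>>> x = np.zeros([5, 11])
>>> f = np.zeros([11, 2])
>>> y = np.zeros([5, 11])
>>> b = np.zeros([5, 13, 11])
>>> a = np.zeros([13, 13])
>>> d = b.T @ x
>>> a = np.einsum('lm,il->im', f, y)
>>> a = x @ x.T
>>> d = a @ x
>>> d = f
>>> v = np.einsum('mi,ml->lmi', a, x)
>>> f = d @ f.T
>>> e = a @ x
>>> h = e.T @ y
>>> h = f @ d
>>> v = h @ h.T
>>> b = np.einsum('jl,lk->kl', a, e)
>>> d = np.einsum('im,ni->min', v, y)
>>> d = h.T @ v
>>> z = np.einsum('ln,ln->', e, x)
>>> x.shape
(5, 11)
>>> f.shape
(11, 11)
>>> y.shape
(5, 11)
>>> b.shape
(11, 5)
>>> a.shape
(5, 5)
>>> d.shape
(2, 11)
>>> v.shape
(11, 11)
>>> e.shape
(5, 11)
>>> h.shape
(11, 2)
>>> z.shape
()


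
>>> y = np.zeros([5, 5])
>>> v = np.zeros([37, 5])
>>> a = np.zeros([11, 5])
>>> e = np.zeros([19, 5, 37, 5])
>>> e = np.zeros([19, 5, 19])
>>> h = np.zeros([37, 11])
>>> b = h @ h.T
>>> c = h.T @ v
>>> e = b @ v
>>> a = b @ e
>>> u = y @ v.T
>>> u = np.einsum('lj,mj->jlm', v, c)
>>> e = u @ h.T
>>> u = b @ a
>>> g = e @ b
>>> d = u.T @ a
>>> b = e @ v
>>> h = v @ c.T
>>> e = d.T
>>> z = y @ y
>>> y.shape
(5, 5)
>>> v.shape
(37, 5)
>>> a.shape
(37, 5)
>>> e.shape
(5, 5)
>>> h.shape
(37, 11)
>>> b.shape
(5, 37, 5)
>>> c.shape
(11, 5)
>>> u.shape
(37, 5)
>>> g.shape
(5, 37, 37)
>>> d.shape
(5, 5)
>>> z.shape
(5, 5)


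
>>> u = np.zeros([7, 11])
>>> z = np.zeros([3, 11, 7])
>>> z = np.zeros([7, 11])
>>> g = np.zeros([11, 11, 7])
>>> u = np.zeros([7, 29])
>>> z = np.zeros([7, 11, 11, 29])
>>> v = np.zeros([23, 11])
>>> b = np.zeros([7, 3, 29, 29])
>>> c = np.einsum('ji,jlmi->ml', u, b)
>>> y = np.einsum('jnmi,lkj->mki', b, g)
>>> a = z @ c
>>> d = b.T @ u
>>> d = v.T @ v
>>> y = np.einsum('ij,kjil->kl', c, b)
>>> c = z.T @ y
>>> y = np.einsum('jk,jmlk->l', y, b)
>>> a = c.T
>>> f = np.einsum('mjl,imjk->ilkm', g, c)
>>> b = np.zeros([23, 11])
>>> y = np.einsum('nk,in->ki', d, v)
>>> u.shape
(7, 29)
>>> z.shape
(7, 11, 11, 29)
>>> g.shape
(11, 11, 7)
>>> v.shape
(23, 11)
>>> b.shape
(23, 11)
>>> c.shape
(29, 11, 11, 29)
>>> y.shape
(11, 23)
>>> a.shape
(29, 11, 11, 29)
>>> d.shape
(11, 11)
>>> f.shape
(29, 7, 29, 11)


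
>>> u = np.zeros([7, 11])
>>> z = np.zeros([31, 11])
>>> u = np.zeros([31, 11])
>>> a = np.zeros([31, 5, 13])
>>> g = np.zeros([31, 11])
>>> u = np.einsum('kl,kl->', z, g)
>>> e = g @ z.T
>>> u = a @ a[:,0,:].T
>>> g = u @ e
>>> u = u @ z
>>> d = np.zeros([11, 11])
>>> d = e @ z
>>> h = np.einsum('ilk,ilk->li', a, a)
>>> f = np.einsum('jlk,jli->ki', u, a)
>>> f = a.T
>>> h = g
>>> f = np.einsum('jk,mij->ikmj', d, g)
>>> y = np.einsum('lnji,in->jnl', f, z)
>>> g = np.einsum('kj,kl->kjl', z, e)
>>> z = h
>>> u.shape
(31, 5, 11)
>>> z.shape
(31, 5, 31)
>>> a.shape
(31, 5, 13)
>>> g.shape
(31, 11, 31)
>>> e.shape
(31, 31)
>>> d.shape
(31, 11)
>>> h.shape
(31, 5, 31)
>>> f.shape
(5, 11, 31, 31)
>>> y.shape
(31, 11, 5)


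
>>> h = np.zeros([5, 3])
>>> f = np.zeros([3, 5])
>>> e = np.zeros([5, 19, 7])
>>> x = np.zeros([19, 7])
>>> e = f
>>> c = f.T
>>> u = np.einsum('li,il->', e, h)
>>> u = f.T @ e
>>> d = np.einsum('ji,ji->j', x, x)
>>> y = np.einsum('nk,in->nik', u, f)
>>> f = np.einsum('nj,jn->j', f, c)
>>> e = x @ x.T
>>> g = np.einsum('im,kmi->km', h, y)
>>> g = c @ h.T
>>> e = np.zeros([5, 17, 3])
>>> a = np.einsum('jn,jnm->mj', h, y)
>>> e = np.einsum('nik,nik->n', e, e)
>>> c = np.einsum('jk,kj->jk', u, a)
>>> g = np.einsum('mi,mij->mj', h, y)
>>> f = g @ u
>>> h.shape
(5, 3)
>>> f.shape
(5, 5)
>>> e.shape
(5,)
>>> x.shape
(19, 7)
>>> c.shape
(5, 5)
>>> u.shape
(5, 5)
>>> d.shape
(19,)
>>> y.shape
(5, 3, 5)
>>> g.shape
(5, 5)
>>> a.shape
(5, 5)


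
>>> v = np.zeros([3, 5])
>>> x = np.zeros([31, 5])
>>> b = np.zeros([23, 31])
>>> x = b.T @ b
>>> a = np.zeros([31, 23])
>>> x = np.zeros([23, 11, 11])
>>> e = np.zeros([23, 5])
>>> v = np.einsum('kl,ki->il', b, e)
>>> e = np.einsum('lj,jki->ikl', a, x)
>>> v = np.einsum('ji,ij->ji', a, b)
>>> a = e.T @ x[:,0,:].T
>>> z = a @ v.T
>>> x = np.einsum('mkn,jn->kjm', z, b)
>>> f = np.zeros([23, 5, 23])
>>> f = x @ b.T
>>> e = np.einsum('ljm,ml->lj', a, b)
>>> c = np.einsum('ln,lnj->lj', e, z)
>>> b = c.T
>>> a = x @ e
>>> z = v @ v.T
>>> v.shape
(31, 23)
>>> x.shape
(11, 23, 31)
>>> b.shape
(31, 31)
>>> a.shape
(11, 23, 11)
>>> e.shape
(31, 11)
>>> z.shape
(31, 31)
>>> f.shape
(11, 23, 23)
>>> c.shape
(31, 31)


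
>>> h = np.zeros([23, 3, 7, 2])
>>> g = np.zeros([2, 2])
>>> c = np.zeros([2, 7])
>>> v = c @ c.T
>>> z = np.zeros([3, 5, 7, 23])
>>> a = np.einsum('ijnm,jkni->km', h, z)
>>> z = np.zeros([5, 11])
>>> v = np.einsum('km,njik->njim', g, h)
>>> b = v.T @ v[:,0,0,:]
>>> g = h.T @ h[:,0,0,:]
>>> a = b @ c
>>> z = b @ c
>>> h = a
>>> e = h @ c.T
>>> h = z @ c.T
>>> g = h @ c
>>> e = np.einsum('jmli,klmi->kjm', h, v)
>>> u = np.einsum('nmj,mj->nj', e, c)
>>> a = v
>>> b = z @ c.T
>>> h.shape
(2, 7, 3, 2)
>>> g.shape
(2, 7, 3, 7)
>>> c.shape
(2, 7)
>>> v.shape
(23, 3, 7, 2)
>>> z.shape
(2, 7, 3, 7)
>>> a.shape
(23, 3, 7, 2)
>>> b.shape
(2, 7, 3, 2)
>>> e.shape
(23, 2, 7)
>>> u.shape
(23, 7)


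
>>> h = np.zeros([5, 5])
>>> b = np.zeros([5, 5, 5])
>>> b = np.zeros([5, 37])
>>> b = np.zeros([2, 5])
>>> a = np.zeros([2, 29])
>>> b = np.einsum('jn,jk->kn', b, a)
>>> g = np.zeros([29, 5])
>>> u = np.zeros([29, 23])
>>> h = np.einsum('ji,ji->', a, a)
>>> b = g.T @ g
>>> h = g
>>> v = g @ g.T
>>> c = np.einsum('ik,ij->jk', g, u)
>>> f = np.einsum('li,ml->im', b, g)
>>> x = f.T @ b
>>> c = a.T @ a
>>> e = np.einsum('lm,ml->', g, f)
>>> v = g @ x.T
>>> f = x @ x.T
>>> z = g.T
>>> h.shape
(29, 5)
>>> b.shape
(5, 5)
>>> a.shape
(2, 29)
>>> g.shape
(29, 5)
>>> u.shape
(29, 23)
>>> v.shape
(29, 29)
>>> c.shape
(29, 29)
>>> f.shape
(29, 29)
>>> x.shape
(29, 5)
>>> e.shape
()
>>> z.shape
(5, 29)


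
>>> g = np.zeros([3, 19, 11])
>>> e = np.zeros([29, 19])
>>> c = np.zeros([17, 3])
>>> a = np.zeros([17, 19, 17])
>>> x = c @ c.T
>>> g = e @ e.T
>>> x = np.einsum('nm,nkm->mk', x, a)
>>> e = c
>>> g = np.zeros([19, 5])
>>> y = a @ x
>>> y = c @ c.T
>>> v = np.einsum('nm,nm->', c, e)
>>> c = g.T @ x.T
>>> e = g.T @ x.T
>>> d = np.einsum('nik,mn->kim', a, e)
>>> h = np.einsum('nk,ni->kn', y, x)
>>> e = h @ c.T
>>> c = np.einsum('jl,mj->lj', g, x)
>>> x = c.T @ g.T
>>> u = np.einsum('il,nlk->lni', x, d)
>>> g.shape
(19, 5)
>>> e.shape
(17, 5)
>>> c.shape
(5, 19)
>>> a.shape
(17, 19, 17)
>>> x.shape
(19, 19)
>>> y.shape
(17, 17)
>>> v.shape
()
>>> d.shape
(17, 19, 5)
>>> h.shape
(17, 17)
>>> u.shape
(19, 17, 19)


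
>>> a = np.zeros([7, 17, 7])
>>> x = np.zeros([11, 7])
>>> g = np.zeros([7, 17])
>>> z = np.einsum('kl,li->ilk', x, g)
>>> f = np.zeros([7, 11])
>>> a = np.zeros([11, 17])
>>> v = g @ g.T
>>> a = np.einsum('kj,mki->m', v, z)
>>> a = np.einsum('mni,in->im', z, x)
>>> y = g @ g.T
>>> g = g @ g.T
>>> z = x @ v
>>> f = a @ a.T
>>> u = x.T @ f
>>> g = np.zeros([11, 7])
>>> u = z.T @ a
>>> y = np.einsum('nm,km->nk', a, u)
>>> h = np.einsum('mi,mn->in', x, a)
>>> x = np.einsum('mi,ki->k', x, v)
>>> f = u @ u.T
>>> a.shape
(11, 17)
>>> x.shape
(7,)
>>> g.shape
(11, 7)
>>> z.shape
(11, 7)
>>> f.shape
(7, 7)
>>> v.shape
(7, 7)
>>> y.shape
(11, 7)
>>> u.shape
(7, 17)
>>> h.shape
(7, 17)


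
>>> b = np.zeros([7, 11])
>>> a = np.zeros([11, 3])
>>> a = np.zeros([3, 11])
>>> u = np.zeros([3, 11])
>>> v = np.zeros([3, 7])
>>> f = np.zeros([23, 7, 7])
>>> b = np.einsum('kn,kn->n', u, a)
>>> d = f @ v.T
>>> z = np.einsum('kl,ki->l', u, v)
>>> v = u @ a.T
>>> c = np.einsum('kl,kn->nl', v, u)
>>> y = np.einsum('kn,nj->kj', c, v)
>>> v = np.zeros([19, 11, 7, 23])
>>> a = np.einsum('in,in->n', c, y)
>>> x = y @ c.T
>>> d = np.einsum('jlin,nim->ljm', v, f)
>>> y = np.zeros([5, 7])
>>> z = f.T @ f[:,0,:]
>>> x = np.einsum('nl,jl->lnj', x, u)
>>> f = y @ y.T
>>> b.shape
(11,)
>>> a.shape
(3,)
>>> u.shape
(3, 11)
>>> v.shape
(19, 11, 7, 23)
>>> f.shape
(5, 5)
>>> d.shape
(11, 19, 7)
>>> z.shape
(7, 7, 7)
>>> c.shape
(11, 3)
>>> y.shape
(5, 7)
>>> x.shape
(11, 11, 3)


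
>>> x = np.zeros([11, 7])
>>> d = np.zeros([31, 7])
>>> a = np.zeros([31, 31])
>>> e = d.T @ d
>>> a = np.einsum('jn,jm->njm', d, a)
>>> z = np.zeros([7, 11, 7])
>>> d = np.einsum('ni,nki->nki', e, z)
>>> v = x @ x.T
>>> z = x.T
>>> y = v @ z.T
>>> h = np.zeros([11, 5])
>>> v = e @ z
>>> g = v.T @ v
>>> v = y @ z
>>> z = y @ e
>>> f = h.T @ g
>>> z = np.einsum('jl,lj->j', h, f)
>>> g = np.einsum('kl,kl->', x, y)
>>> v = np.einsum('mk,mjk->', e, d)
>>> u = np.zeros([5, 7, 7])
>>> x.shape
(11, 7)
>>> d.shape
(7, 11, 7)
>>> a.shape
(7, 31, 31)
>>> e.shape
(7, 7)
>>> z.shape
(11,)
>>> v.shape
()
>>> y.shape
(11, 7)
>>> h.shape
(11, 5)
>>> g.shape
()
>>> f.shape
(5, 11)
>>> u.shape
(5, 7, 7)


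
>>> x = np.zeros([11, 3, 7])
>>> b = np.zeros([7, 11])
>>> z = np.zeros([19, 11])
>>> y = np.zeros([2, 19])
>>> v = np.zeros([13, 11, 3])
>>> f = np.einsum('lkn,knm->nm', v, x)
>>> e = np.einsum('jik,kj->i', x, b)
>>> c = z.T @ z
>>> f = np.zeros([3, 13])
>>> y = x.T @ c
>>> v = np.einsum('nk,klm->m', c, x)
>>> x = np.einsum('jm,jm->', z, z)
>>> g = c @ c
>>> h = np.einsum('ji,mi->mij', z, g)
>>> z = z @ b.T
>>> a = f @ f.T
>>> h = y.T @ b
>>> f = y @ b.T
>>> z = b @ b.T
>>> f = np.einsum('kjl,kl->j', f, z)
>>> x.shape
()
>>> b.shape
(7, 11)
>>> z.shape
(7, 7)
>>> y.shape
(7, 3, 11)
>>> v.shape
(7,)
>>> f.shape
(3,)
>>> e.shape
(3,)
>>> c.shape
(11, 11)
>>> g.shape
(11, 11)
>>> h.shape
(11, 3, 11)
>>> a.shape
(3, 3)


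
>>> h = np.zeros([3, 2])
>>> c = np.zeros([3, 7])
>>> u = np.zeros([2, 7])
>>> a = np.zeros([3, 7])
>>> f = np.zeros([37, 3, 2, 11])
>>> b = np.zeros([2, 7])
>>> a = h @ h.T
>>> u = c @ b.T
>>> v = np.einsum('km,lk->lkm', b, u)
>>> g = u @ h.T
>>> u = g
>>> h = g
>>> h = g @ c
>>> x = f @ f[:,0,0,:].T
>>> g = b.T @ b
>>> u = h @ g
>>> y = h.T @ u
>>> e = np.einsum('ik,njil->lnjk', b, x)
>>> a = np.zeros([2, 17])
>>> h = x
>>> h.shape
(37, 3, 2, 37)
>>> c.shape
(3, 7)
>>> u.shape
(3, 7)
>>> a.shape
(2, 17)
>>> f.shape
(37, 3, 2, 11)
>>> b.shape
(2, 7)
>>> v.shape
(3, 2, 7)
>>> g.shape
(7, 7)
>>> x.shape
(37, 3, 2, 37)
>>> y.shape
(7, 7)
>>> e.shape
(37, 37, 3, 7)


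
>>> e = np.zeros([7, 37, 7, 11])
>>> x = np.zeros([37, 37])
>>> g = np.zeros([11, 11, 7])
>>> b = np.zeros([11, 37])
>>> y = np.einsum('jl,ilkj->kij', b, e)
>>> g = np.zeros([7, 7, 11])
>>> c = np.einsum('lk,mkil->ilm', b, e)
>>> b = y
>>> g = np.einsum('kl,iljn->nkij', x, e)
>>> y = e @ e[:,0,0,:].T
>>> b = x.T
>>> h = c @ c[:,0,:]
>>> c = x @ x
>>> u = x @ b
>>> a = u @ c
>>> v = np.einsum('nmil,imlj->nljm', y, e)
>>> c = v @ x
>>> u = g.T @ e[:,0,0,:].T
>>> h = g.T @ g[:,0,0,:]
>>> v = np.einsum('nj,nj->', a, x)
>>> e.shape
(7, 37, 7, 11)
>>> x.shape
(37, 37)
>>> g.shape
(11, 37, 7, 7)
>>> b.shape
(37, 37)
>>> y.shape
(7, 37, 7, 7)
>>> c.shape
(7, 7, 11, 37)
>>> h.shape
(7, 7, 37, 7)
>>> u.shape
(7, 7, 37, 7)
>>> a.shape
(37, 37)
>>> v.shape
()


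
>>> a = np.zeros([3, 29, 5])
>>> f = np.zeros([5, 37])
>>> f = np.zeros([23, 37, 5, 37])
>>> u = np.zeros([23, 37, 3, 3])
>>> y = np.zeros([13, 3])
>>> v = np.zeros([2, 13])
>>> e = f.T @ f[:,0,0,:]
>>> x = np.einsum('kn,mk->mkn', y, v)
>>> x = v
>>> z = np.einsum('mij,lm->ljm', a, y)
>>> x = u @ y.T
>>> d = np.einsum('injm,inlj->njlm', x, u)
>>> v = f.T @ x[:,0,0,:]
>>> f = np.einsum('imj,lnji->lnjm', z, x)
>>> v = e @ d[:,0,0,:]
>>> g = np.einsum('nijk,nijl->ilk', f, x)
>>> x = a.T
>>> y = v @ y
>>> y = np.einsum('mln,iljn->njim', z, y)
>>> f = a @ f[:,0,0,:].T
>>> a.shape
(3, 29, 5)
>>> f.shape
(3, 29, 23)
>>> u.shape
(23, 37, 3, 3)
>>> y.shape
(3, 37, 37, 13)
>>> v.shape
(37, 5, 37, 13)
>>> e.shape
(37, 5, 37, 37)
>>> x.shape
(5, 29, 3)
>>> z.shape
(13, 5, 3)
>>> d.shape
(37, 3, 3, 13)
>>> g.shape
(37, 13, 5)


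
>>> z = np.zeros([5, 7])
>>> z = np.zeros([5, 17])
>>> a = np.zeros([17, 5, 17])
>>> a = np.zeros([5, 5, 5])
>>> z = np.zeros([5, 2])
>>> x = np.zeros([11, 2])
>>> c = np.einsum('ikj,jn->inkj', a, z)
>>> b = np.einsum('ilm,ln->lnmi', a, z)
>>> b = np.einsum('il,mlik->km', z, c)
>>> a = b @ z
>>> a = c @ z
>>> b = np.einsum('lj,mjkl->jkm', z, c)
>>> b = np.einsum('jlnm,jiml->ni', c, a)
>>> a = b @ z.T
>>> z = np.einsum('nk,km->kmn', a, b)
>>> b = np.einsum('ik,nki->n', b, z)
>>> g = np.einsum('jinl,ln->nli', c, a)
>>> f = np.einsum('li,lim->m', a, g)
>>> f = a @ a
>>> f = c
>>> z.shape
(5, 2, 5)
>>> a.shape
(5, 5)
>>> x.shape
(11, 2)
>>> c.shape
(5, 2, 5, 5)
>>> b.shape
(5,)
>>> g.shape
(5, 5, 2)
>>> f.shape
(5, 2, 5, 5)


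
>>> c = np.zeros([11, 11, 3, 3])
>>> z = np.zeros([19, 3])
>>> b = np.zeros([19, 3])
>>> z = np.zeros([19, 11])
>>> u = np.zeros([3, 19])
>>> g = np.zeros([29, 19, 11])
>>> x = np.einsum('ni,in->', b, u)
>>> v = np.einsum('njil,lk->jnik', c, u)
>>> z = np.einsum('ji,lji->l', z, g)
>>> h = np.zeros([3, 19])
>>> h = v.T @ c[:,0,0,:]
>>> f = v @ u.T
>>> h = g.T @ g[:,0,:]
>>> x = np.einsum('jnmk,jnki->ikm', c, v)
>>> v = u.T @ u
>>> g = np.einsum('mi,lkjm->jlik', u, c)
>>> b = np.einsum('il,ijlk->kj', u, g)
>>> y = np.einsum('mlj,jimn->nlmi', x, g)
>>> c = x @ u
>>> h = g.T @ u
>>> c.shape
(19, 3, 19)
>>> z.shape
(29,)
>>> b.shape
(11, 11)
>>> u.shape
(3, 19)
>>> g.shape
(3, 11, 19, 11)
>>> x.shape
(19, 3, 3)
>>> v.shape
(19, 19)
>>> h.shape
(11, 19, 11, 19)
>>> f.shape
(11, 11, 3, 3)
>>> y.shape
(11, 3, 19, 11)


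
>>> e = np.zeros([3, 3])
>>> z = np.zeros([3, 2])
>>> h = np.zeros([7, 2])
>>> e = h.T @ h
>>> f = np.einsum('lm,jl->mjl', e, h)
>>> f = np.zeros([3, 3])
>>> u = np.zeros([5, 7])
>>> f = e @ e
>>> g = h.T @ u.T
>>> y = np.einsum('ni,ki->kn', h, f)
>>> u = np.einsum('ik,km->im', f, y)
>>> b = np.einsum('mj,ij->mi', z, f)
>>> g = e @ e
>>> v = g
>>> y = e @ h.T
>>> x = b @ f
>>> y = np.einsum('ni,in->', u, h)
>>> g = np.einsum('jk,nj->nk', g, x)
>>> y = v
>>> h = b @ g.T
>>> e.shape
(2, 2)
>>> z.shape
(3, 2)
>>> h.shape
(3, 3)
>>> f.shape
(2, 2)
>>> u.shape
(2, 7)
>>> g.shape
(3, 2)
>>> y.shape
(2, 2)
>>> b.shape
(3, 2)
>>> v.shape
(2, 2)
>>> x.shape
(3, 2)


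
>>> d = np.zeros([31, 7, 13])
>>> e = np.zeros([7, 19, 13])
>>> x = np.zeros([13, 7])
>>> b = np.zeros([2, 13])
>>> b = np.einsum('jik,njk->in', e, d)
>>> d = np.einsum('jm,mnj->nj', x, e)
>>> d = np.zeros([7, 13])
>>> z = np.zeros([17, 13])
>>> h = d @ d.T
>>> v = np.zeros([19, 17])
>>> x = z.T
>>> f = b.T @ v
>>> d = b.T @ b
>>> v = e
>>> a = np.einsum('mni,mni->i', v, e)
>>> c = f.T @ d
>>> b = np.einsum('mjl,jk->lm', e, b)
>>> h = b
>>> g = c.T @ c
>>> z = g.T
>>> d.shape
(31, 31)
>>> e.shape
(7, 19, 13)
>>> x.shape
(13, 17)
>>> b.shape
(13, 7)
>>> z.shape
(31, 31)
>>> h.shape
(13, 7)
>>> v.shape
(7, 19, 13)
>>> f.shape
(31, 17)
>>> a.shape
(13,)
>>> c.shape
(17, 31)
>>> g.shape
(31, 31)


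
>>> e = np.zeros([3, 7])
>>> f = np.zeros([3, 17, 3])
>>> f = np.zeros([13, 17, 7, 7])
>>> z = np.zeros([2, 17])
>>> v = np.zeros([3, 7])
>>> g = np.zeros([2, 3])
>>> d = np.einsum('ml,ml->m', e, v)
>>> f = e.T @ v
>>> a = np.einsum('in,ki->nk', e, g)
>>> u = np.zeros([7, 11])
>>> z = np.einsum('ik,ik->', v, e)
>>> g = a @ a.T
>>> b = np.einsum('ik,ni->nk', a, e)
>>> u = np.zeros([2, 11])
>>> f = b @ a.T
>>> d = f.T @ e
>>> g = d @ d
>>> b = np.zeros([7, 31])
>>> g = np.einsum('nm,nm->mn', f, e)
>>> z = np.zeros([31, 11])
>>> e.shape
(3, 7)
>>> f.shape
(3, 7)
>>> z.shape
(31, 11)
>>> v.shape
(3, 7)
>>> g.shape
(7, 3)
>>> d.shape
(7, 7)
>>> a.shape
(7, 2)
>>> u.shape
(2, 11)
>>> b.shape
(7, 31)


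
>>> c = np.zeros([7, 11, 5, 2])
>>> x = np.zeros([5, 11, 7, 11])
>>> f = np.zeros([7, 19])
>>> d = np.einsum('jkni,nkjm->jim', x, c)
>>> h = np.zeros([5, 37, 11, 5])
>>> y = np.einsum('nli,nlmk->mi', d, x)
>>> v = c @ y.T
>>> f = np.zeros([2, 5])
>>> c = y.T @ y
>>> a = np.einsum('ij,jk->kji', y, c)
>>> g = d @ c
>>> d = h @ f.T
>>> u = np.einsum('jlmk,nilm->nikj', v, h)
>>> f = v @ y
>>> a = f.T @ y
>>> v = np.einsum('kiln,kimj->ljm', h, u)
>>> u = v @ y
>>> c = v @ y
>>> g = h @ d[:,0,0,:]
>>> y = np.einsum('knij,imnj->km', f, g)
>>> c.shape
(11, 7, 2)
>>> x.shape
(5, 11, 7, 11)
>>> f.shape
(7, 11, 5, 2)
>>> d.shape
(5, 37, 11, 2)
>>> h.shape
(5, 37, 11, 5)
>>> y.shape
(7, 37)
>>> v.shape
(11, 7, 7)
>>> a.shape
(2, 5, 11, 2)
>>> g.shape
(5, 37, 11, 2)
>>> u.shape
(11, 7, 2)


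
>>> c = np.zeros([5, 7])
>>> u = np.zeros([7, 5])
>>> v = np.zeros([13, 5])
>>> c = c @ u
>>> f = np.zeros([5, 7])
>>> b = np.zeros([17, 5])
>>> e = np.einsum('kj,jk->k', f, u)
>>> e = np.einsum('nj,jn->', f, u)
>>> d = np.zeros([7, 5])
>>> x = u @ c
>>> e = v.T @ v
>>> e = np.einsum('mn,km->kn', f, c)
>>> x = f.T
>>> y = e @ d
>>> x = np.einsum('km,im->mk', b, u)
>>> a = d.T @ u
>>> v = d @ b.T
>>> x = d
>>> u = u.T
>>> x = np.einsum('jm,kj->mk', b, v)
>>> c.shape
(5, 5)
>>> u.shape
(5, 7)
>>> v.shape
(7, 17)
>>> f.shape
(5, 7)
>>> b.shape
(17, 5)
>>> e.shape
(5, 7)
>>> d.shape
(7, 5)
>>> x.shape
(5, 7)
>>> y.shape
(5, 5)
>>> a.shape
(5, 5)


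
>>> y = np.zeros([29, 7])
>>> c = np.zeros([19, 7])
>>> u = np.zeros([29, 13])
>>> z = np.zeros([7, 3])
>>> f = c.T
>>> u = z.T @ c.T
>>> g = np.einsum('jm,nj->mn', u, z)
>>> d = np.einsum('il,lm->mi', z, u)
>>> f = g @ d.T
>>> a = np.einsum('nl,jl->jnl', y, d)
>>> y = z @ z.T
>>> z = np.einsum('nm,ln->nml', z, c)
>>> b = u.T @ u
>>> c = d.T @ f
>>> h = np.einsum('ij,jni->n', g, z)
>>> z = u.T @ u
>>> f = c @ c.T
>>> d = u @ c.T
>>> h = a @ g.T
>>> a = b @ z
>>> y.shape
(7, 7)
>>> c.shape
(7, 19)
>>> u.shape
(3, 19)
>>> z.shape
(19, 19)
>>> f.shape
(7, 7)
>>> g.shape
(19, 7)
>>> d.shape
(3, 7)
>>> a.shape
(19, 19)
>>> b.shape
(19, 19)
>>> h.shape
(19, 29, 19)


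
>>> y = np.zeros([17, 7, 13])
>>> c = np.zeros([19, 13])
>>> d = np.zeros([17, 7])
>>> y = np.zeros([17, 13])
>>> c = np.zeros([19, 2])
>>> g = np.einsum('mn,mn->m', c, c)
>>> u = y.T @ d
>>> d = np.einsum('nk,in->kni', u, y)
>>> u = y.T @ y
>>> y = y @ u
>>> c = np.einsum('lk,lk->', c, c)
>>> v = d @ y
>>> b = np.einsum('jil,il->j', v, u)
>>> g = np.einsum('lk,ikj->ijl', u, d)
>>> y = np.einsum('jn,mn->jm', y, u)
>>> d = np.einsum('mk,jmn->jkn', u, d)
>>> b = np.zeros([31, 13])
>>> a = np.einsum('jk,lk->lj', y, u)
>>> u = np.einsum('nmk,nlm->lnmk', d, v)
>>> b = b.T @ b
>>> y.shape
(17, 13)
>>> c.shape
()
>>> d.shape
(7, 13, 17)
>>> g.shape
(7, 17, 13)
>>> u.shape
(13, 7, 13, 17)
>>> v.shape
(7, 13, 13)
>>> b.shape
(13, 13)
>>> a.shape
(13, 17)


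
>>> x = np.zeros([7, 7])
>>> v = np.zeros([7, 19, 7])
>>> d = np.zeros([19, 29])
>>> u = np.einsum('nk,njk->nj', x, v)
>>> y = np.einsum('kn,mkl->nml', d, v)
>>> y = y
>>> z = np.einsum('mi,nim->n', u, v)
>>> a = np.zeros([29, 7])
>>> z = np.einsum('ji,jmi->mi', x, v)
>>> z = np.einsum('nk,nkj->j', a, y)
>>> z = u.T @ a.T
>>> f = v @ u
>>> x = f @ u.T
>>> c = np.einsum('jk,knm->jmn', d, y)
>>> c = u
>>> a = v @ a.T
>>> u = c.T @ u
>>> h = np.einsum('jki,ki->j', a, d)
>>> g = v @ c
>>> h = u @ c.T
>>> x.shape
(7, 19, 7)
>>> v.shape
(7, 19, 7)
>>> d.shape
(19, 29)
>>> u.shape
(19, 19)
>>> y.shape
(29, 7, 7)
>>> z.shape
(19, 29)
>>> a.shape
(7, 19, 29)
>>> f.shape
(7, 19, 19)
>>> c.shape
(7, 19)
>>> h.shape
(19, 7)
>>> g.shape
(7, 19, 19)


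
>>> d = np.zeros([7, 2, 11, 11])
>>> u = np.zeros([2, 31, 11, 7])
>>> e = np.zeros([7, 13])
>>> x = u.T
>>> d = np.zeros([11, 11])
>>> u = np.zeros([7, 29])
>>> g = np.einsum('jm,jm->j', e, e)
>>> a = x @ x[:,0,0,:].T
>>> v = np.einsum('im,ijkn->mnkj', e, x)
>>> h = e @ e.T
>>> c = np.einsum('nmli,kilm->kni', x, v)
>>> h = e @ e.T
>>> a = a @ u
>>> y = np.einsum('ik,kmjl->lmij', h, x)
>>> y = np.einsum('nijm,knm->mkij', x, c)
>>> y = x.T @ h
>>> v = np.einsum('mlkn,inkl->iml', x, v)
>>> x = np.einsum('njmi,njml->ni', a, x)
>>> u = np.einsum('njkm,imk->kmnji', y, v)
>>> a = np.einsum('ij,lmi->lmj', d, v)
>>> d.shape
(11, 11)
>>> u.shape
(11, 7, 2, 31, 13)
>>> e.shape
(7, 13)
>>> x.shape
(7, 29)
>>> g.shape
(7,)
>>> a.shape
(13, 7, 11)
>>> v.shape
(13, 7, 11)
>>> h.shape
(7, 7)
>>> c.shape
(13, 7, 2)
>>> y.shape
(2, 31, 11, 7)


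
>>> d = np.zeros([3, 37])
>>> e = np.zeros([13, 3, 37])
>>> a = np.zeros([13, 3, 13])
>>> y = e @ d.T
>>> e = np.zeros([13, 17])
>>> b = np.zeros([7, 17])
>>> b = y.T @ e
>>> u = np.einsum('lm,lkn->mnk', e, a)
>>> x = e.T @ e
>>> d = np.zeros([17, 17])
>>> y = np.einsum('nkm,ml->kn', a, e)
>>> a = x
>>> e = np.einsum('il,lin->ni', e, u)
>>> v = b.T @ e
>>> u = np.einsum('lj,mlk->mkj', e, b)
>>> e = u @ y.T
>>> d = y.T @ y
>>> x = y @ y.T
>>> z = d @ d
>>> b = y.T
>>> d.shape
(13, 13)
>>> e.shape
(3, 17, 3)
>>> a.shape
(17, 17)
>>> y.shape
(3, 13)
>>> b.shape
(13, 3)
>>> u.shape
(3, 17, 13)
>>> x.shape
(3, 3)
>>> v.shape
(17, 3, 13)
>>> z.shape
(13, 13)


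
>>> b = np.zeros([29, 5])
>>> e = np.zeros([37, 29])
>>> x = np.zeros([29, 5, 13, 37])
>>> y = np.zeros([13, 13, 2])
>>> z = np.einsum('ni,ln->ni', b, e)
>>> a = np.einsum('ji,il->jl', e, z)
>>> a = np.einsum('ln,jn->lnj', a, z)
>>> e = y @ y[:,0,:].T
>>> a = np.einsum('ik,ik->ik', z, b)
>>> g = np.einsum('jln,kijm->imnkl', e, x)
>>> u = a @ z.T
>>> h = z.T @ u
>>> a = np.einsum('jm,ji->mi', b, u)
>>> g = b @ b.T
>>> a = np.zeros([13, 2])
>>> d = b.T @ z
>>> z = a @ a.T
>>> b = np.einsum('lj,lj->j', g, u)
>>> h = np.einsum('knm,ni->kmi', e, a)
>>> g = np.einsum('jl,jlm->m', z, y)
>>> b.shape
(29,)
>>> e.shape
(13, 13, 13)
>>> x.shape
(29, 5, 13, 37)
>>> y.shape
(13, 13, 2)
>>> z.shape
(13, 13)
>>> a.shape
(13, 2)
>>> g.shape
(2,)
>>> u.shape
(29, 29)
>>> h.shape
(13, 13, 2)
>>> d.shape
(5, 5)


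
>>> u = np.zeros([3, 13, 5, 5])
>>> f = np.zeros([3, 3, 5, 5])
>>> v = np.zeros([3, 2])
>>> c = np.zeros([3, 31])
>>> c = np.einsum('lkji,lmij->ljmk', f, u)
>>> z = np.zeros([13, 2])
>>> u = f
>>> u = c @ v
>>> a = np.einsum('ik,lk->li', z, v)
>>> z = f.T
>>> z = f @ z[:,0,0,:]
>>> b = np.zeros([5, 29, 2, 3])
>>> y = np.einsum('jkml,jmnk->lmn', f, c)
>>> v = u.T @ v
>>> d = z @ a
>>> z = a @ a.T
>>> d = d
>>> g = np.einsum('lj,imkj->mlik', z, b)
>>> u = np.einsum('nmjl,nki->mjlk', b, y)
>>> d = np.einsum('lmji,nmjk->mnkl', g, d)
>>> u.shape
(29, 2, 3, 5)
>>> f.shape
(3, 3, 5, 5)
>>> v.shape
(2, 13, 5, 2)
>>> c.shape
(3, 5, 13, 3)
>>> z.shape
(3, 3)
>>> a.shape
(3, 13)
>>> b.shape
(5, 29, 2, 3)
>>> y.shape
(5, 5, 13)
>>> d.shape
(3, 3, 13, 29)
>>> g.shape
(29, 3, 5, 2)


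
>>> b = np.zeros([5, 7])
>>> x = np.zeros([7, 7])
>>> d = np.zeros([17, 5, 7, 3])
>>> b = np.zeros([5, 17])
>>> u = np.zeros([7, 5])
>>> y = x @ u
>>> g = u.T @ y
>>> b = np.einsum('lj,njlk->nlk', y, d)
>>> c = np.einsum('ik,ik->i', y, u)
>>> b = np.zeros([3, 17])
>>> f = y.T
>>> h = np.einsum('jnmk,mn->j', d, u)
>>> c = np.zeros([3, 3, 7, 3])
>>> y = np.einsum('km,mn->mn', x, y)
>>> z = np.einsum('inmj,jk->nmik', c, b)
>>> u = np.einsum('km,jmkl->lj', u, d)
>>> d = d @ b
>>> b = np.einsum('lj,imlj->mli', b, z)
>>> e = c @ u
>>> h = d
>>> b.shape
(7, 3, 3)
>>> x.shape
(7, 7)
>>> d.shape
(17, 5, 7, 17)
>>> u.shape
(3, 17)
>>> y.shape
(7, 5)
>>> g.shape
(5, 5)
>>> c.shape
(3, 3, 7, 3)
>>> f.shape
(5, 7)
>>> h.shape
(17, 5, 7, 17)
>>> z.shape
(3, 7, 3, 17)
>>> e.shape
(3, 3, 7, 17)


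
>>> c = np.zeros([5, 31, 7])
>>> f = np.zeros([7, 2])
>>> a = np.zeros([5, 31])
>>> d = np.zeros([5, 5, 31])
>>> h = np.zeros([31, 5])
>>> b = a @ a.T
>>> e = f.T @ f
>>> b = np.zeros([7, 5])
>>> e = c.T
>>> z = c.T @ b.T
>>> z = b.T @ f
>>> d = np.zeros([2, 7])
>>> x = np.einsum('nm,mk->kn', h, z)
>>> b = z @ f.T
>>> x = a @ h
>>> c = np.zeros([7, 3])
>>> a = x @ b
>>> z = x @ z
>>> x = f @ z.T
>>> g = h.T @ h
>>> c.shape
(7, 3)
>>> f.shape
(7, 2)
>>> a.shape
(5, 7)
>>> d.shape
(2, 7)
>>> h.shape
(31, 5)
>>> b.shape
(5, 7)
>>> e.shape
(7, 31, 5)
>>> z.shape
(5, 2)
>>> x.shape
(7, 5)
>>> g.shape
(5, 5)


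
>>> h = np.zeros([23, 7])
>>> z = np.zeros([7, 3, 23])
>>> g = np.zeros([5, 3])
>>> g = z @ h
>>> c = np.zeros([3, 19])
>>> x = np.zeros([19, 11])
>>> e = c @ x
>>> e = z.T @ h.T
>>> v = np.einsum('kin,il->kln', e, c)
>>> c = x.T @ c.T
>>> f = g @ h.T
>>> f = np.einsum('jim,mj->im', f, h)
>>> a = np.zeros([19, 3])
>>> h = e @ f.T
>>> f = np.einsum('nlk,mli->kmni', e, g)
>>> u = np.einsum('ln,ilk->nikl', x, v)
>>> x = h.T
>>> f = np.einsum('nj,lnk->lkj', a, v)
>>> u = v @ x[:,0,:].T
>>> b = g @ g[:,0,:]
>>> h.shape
(23, 3, 3)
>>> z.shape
(7, 3, 23)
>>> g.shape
(7, 3, 7)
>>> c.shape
(11, 3)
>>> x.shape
(3, 3, 23)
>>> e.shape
(23, 3, 23)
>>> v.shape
(23, 19, 23)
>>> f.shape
(23, 23, 3)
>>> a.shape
(19, 3)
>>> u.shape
(23, 19, 3)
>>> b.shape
(7, 3, 7)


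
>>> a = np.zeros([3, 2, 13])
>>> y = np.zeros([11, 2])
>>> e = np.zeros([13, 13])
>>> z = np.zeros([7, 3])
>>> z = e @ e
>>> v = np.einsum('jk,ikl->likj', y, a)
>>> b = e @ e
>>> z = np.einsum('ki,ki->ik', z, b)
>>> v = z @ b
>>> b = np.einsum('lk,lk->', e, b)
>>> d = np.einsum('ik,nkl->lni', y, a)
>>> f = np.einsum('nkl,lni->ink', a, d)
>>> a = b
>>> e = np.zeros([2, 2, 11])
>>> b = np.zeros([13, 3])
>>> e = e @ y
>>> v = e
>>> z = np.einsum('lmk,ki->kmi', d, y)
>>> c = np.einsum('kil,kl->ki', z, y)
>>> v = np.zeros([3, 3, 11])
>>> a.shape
()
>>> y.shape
(11, 2)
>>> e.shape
(2, 2, 2)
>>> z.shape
(11, 3, 2)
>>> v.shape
(3, 3, 11)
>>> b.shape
(13, 3)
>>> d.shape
(13, 3, 11)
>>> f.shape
(11, 3, 2)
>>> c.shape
(11, 3)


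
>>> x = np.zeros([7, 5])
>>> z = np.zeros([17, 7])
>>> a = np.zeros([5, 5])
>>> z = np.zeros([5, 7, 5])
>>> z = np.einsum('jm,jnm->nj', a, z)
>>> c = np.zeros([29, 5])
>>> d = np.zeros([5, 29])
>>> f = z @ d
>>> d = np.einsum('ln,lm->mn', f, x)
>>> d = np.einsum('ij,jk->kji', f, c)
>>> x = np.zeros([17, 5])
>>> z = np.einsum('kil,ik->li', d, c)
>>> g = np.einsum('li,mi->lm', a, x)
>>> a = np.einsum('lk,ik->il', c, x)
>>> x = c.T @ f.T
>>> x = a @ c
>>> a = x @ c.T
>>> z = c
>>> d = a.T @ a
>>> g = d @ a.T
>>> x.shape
(17, 5)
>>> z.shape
(29, 5)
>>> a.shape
(17, 29)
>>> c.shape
(29, 5)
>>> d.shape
(29, 29)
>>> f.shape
(7, 29)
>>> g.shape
(29, 17)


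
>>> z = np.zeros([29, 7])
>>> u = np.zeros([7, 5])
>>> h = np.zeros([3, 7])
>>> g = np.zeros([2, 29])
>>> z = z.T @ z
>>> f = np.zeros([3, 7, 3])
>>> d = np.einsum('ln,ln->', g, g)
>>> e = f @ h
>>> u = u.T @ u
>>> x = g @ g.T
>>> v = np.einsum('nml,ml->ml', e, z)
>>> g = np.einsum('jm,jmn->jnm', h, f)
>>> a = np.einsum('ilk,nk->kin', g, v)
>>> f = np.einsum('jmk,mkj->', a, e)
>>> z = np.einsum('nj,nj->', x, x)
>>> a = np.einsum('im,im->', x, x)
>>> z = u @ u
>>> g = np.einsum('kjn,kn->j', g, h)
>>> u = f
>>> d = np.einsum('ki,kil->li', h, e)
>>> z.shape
(5, 5)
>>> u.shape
()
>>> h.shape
(3, 7)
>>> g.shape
(3,)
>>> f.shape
()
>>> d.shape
(7, 7)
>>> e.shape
(3, 7, 7)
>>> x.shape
(2, 2)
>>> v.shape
(7, 7)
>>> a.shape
()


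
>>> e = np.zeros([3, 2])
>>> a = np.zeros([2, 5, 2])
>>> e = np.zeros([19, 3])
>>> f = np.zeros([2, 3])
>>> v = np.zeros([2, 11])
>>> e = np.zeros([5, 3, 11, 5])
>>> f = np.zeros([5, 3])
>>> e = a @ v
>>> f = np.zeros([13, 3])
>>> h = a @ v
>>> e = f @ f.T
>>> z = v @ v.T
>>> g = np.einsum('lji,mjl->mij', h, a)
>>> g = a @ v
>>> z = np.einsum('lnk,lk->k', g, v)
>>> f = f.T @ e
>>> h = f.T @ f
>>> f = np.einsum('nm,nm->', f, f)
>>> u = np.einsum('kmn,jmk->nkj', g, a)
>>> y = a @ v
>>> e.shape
(13, 13)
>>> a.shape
(2, 5, 2)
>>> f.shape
()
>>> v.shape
(2, 11)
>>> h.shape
(13, 13)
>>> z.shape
(11,)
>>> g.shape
(2, 5, 11)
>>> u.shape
(11, 2, 2)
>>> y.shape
(2, 5, 11)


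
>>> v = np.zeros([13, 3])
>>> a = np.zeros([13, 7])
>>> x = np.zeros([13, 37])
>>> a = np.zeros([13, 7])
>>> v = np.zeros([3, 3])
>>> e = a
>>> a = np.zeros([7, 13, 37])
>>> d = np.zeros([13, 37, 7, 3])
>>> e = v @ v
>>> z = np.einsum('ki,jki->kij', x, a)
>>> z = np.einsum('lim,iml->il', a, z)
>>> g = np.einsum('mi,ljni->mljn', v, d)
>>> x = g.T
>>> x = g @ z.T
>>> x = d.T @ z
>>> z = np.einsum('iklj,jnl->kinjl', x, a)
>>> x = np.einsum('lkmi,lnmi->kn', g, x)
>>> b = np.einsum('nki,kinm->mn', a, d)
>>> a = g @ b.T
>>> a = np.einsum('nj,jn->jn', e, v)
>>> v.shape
(3, 3)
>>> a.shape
(3, 3)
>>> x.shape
(13, 7)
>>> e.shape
(3, 3)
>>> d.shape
(13, 37, 7, 3)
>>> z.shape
(7, 3, 13, 7, 37)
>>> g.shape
(3, 13, 37, 7)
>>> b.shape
(3, 7)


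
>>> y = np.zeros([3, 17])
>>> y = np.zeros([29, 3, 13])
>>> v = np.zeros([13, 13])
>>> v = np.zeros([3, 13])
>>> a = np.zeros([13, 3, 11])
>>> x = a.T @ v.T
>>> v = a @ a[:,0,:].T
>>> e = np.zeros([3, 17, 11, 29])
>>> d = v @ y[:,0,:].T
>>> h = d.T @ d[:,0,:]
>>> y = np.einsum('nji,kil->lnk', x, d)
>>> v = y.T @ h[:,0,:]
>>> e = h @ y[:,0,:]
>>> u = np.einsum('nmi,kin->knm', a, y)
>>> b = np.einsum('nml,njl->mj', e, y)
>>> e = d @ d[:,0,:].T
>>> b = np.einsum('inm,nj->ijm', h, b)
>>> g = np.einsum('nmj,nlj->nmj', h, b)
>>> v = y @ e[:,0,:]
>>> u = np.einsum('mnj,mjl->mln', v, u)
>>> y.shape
(29, 11, 13)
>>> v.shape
(29, 11, 13)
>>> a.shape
(13, 3, 11)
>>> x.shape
(11, 3, 3)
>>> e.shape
(13, 3, 13)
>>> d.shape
(13, 3, 29)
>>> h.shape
(29, 3, 29)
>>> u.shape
(29, 3, 11)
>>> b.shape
(29, 11, 29)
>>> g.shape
(29, 3, 29)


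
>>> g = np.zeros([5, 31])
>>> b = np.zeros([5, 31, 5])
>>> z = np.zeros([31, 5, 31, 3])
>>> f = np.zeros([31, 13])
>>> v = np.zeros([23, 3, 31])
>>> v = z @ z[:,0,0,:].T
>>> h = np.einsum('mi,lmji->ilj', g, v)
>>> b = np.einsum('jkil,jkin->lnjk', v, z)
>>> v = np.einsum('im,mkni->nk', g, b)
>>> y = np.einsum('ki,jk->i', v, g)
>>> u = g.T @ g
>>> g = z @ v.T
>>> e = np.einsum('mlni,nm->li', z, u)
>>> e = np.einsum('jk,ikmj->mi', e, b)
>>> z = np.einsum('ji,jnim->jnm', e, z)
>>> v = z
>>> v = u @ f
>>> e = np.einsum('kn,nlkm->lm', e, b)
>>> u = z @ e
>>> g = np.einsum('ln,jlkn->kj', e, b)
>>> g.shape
(31, 31)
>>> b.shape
(31, 3, 31, 5)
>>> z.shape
(31, 5, 3)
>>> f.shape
(31, 13)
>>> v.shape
(31, 13)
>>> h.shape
(31, 31, 31)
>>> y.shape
(3,)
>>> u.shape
(31, 5, 5)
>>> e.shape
(3, 5)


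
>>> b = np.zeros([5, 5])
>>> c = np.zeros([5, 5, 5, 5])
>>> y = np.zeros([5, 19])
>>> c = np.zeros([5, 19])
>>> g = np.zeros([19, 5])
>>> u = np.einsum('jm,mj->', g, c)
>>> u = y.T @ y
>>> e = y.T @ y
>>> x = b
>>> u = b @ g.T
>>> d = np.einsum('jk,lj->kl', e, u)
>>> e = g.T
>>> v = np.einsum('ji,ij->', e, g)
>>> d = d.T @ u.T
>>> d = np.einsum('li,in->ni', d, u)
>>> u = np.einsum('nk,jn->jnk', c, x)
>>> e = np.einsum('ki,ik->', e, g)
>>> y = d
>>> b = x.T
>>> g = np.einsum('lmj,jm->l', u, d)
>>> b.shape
(5, 5)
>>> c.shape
(5, 19)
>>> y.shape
(19, 5)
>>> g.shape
(5,)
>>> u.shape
(5, 5, 19)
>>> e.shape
()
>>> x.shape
(5, 5)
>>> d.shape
(19, 5)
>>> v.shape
()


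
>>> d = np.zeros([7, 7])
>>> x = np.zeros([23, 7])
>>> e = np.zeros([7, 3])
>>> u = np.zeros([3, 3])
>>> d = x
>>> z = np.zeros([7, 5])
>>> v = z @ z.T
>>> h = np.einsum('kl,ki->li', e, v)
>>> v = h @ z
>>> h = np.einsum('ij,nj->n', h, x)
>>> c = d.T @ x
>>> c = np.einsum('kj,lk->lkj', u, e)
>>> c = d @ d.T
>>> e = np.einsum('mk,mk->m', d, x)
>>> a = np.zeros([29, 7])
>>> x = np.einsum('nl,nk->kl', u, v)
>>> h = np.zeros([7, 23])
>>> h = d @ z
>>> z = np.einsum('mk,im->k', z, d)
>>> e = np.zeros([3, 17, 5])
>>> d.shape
(23, 7)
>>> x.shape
(5, 3)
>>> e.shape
(3, 17, 5)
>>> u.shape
(3, 3)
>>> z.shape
(5,)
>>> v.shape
(3, 5)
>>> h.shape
(23, 5)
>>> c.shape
(23, 23)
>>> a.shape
(29, 7)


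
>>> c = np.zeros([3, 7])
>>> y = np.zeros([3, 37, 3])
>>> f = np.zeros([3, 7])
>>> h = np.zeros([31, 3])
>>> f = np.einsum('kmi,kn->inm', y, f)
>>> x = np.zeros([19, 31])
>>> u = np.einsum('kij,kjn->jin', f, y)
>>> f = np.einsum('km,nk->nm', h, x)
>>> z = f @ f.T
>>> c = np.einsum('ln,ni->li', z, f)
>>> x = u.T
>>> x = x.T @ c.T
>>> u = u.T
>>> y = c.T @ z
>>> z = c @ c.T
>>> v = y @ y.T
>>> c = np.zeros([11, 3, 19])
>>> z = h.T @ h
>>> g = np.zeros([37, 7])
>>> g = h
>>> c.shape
(11, 3, 19)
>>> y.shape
(3, 19)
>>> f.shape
(19, 3)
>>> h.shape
(31, 3)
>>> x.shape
(37, 7, 19)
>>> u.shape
(3, 7, 37)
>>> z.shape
(3, 3)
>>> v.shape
(3, 3)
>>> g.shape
(31, 3)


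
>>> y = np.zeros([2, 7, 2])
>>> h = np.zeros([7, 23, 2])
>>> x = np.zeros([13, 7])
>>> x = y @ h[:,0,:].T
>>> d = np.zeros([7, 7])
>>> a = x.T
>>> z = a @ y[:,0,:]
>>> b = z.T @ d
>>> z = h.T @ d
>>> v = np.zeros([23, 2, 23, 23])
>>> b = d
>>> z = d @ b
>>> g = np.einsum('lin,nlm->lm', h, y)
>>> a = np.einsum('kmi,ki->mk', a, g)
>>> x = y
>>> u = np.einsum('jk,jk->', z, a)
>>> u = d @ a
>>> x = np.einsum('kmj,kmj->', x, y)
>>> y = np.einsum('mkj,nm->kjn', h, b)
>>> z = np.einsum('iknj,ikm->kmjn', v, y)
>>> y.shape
(23, 2, 7)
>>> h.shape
(7, 23, 2)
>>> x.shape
()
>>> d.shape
(7, 7)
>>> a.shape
(7, 7)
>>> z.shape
(2, 7, 23, 23)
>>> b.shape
(7, 7)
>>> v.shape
(23, 2, 23, 23)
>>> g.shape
(7, 2)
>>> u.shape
(7, 7)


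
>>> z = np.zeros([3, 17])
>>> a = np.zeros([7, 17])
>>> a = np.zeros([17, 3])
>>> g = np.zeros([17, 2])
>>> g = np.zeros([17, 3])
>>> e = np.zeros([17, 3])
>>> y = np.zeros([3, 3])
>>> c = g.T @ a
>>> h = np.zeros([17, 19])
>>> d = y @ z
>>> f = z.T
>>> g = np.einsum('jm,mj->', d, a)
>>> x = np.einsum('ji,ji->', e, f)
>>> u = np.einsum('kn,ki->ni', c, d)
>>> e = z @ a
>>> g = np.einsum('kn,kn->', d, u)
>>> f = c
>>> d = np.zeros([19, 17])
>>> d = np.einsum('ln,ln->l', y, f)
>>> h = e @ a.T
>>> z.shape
(3, 17)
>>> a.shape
(17, 3)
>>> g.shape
()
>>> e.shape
(3, 3)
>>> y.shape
(3, 3)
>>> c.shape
(3, 3)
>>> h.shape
(3, 17)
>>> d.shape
(3,)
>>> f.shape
(3, 3)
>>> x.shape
()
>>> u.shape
(3, 17)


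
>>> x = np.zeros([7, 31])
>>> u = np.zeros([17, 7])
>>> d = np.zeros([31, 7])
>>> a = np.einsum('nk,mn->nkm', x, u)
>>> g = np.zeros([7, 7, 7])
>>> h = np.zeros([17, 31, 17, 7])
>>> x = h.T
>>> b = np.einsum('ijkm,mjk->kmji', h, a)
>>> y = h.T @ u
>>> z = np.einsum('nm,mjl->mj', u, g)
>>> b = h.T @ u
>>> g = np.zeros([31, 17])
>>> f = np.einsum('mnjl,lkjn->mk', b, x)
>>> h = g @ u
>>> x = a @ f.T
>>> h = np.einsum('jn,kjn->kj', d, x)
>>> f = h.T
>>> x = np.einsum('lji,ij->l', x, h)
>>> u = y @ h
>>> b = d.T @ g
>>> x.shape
(7,)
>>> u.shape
(7, 17, 31, 31)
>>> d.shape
(31, 7)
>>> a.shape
(7, 31, 17)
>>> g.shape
(31, 17)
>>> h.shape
(7, 31)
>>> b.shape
(7, 17)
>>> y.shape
(7, 17, 31, 7)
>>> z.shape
(7, 7)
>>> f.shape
(31, 7)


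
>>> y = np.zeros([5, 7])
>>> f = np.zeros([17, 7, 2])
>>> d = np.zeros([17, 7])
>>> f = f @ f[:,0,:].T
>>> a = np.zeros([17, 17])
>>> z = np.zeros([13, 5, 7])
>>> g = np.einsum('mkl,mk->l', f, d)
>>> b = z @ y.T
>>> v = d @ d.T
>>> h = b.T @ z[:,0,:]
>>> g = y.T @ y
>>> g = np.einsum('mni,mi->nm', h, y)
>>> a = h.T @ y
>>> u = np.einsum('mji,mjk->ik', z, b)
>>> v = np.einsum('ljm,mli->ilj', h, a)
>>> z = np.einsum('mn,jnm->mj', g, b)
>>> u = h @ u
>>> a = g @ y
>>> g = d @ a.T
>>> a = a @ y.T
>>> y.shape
(5, 7)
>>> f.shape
(17, 7, 17)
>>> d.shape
(17, 7)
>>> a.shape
(5, 5)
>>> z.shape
(5, 13)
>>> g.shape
(17, 5)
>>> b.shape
(13, 5, 5)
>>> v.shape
(7, 5, 5)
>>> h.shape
(5, 5, 7)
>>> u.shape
(5, 5, 5)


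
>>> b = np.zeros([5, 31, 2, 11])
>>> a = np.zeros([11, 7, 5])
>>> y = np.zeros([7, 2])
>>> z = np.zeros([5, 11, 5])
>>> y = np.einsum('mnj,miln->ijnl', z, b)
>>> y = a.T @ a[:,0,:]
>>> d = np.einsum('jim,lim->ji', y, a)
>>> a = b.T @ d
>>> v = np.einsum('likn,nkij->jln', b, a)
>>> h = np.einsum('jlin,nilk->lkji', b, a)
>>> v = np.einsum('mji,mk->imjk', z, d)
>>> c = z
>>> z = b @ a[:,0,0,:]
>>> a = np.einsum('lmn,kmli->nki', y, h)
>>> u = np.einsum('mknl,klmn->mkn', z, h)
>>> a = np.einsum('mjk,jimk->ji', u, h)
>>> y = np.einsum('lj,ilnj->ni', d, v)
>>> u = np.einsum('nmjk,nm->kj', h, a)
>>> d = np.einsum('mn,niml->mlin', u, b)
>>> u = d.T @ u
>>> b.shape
(5, 31, 2, 11)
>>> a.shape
(31, 7)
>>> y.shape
(11, 5)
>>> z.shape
(5, 31, 2, 7)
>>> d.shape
(2, 11, 31, 5)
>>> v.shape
(5, 5, 11, 7)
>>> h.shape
(31, 7, 5, 2)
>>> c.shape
(5, 11, 5)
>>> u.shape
(5, 31, 11, 5)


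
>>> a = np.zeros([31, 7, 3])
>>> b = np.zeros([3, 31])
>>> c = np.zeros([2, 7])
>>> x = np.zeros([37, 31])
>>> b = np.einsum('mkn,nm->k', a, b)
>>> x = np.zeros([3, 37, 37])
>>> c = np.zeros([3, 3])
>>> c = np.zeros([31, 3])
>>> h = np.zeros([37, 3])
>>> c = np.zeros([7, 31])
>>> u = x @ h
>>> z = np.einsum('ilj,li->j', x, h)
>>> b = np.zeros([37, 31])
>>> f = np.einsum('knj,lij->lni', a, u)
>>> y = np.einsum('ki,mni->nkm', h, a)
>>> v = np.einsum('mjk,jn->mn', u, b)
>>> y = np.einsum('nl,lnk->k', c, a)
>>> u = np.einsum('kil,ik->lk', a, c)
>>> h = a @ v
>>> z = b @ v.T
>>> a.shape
(31, 7, 3)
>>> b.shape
(37, 31)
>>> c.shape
(7, 31)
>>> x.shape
(3, 37, 37)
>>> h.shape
(31, 7, 31)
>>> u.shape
(3, 31)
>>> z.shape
(37, 3)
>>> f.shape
(3, 7, 37)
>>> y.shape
(3,)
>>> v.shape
(3, 31)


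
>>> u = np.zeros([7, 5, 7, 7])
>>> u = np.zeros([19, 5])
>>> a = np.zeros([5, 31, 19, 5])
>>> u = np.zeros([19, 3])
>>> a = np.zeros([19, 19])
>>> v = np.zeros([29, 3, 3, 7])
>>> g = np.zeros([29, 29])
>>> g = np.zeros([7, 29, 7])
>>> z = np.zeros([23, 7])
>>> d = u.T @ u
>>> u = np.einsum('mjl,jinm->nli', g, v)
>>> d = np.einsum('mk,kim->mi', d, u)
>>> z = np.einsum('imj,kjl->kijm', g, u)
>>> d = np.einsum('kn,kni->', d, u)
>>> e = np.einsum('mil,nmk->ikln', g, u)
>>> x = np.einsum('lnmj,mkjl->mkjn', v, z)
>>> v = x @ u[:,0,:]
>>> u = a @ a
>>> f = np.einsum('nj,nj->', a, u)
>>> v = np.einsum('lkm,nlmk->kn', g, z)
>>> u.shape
(19, 19)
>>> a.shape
(19, 19)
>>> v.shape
(29, 3)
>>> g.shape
(7, 29, 7)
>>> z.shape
(3, 7, 7, 29)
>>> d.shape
()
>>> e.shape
(29, 3, 7, 3)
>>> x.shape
(3, 7, 7, 3)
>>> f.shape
()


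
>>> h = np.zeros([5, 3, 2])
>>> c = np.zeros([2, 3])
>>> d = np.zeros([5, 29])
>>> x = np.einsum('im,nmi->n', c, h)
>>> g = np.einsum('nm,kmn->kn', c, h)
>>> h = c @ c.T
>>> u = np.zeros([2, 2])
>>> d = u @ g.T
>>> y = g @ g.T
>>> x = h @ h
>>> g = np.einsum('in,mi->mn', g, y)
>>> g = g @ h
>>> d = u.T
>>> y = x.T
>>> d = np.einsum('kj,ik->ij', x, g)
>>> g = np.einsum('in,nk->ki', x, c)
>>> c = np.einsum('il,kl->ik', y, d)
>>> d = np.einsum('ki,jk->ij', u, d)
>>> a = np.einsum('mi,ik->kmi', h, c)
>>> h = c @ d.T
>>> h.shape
(2, 2)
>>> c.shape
(2, 5)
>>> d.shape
(2, 5)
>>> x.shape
(2, 2)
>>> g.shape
(3, 2)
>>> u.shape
(2, 2)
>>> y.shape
(2, 2)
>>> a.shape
(5, 2, 2)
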